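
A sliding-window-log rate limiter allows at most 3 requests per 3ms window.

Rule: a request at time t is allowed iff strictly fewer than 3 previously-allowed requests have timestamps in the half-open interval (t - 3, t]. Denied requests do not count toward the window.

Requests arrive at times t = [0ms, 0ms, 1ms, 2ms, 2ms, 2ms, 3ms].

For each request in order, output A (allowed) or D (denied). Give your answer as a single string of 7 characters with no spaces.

Answer: AAADDDA

Derivation:
Tracking allowed requests in the window:
  req#1 t=0ms: ALLOW
  req#2 t=0ms: ALLOW
  req#3 t=1ms: ALLOW
  req#4 t=2ms: DENY
  req#5 t=2ms: DENY
  req#6 t=2ms: DENY
  req#7 t=3ms: ALLOW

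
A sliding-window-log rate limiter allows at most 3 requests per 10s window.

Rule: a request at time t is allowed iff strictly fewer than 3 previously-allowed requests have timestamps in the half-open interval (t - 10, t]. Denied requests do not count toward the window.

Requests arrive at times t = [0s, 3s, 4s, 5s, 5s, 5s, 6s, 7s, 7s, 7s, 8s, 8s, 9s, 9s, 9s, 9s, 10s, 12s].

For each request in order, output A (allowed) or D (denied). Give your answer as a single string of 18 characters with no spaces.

Answer: AAADDDDDDDDDDDDDAD

Derivation:
Tracking allowed requests in the window:
  req#1 t=0s: ALLOW
  req#2 t=3s: ALLOW
  req#3 t=4s: ALLOW
  req#4 t=5s: DENY
  req#5 t=5s: DENY
  req#6 t=5s: DENY
  req#7 t=6s: DENY
  req#8 t=7s: DENY
  req#9 t=7s: DENY
  req#10 t=7s: DENY
  req#11 t=8s: DENY
  req#12 t=8s: DENY
  req#13 t=9s: DENY
  req#14 t=9s: DENY
  req#15 t=9s: DENY
  req#16 t=9s: DENY
  req#17 t=10s: ALLOW
  req#18 t=12s: DENY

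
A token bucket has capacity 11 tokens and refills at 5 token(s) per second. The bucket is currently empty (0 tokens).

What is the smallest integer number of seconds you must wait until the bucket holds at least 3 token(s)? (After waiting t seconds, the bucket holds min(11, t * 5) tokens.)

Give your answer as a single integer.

Need t * 5 >= 3, so t >= 3/5.
Smallest integer t = ceil(3/5) = 1.

Answer: 1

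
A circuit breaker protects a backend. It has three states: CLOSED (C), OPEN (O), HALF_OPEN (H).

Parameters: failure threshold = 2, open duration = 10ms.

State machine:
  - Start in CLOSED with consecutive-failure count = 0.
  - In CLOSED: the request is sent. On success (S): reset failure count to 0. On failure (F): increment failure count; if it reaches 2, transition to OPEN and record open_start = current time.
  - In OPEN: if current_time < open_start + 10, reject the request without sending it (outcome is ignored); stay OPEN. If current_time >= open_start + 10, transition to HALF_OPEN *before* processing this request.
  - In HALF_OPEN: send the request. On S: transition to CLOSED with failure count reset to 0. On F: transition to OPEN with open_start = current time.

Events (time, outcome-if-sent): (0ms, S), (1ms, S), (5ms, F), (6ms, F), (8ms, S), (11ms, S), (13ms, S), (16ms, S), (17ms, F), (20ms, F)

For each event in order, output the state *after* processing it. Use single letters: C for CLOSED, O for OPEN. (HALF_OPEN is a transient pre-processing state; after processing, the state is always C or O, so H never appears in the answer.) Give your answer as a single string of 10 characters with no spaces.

State after each event:
  event#1 t=0ms outcome=S: state=CLOSED
  event#2 t=1ms outcome=S: state=CLOSED
  event#3 t=5ms outcome=F: state=CLOSED
  event#4 t=6ms outcome=F: state=OPEN
  event#5 t=8ms outcome=S: state=OPEN
  event#6 t=11ms outcome=S: state=OPEN
  event#7 t=13ms outcome=S: state=OPEN
  event#8 t=16ms outcome=S: state=CLOSED
  event#9 t=17ms outcome=F: state=CLOSED
  event#10 t=20ms outcome=F: state=OPEN

Answer: CCCOOOOCCO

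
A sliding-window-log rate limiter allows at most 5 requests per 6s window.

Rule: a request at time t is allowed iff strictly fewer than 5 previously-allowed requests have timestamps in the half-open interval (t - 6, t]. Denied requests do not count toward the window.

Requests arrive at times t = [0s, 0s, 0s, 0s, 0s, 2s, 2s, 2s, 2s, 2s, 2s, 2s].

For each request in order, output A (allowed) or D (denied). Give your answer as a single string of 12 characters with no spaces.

Answer: AAAAADDDDDDD

Derivation:
Tracking allowed requests in the window:
  req#1 t=0s: ALLOW
  req#2 t=0s: ALLOW
  req#3 t=0s: ALLOW
  req#4 t=0s: ALLOW
  req#5 t=0s: ALLOW
  req#6 t=2s: DENY
  req#7 t=2s: DENY
  req#8 t=2s: DENY
  req#9 t=2s: DENY
  req#10 t=2s: DENY
  req#11 t=2s: DENY
  req#12 t=2s: DENY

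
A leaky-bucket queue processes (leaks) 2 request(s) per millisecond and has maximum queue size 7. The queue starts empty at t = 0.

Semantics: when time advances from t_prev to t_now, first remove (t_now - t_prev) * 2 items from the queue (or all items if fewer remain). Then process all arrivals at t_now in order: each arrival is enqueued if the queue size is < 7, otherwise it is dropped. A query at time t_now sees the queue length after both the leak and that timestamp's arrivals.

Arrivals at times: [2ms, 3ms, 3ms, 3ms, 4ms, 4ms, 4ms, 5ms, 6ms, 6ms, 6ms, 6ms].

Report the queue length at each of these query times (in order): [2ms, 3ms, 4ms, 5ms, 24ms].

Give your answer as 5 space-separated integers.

Answer: 1 3 4 3 0

Derivation:
Queue lengths at query times:
  query t=2ms: backlog = 1
  query t=3ms: backlog = 3
  query t=4ms: backlog = 4
  query t=5ms: backlog = 3
  query t=24ms: backlog = 0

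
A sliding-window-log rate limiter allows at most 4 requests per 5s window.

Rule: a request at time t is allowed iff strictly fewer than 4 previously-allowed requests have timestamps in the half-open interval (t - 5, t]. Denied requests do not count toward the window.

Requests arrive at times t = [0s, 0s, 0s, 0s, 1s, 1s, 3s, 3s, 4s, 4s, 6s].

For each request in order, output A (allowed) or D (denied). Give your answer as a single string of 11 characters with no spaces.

Tracking allowed requests in the window:
  req#1 t=0s: ALLOW
  req#2 t=0s: ALLOW
  req#3 t=0s: ALLOW
  req#4 t=0s: ALLOW
  req#5 t=1s: DENY
  req#6 t=1s: DENY
  req#7 t=3s: DENY
  req#8 t=3s: DENY
  req#9 t=4s: DENY
  req#10 t=4s: DENY
  req#11 t=6s: ALLOW

Answer: AAAADDDDDDA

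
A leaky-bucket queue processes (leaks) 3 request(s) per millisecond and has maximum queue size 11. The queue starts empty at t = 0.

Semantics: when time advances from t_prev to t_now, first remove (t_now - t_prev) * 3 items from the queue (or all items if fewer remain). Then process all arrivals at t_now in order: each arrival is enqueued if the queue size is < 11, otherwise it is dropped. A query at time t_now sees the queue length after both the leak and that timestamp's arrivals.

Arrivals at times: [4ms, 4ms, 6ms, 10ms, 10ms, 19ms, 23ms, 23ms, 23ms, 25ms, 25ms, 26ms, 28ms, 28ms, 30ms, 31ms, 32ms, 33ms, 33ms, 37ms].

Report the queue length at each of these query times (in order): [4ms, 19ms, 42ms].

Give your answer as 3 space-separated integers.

Queue lengths at query times:
  query t=4ms: backlog = 2
  query t=19ms: backlog = 1
  query t=42ms: backlog = 0

Answer: 2 1 0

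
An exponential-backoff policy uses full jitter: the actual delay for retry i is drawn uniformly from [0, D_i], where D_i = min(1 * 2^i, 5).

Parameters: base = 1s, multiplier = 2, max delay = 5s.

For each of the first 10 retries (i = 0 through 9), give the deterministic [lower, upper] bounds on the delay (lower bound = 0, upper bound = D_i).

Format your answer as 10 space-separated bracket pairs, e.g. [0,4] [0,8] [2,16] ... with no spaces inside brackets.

Answer: [0,1] [0,2] [0,4] [0,5] [0,5] [0,5] [0,5] [0,5] [0,5] [0,5]

Derivation:
Computing bounds per retry:
  i=0: D_i=min(1*2^0,5)=1, bounds=[0,1]
  i=1: D_i=min(1*2^1,5)=2, bounds=[0,2]
  i=2: D_i=min(1*2^2,5)=4, bounds=[0,4]
  i=3: D_i=min(1*2^3,5)=5, bounds=[0,5]
  i=4: D_i=min(1*2^4,5)=5, bounds=[0,5]
  i=5: D_i=min(1*2^5,5)=5, bounds=[0,5]
  i=6: D_i=min(1*2^6,5)=5, bounds=[0,5]
  i=7: D_i=min(1*2^7,5)=5, bounds=[0,5]
  i=8: D_i=min(1*2^8,5)=5, bounds=[0,5]
  i=9: D_i=min(1*2^9,5)=5, bounds=[0,5]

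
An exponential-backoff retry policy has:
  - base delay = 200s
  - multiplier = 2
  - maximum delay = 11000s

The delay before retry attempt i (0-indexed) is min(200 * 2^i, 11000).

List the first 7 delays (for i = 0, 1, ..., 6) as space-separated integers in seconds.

Answer: 200 400 800 1600 3200 6400 11000

Derivation:
Computing each delay:
  i=0: min(200*2^0, 11000) = 200
  i=1: min(200*2^1, 11000) = 400
  i=2: min(200*2^2, 11000) = 800
  i=3: min(200*2^3, 11000) = 1600
  i=4: min(200*2^4, 11000) = 3200
  i=5: min(200*2^5, 11000) = 6400
  i=6: min(200*2^6, 11000) = 11000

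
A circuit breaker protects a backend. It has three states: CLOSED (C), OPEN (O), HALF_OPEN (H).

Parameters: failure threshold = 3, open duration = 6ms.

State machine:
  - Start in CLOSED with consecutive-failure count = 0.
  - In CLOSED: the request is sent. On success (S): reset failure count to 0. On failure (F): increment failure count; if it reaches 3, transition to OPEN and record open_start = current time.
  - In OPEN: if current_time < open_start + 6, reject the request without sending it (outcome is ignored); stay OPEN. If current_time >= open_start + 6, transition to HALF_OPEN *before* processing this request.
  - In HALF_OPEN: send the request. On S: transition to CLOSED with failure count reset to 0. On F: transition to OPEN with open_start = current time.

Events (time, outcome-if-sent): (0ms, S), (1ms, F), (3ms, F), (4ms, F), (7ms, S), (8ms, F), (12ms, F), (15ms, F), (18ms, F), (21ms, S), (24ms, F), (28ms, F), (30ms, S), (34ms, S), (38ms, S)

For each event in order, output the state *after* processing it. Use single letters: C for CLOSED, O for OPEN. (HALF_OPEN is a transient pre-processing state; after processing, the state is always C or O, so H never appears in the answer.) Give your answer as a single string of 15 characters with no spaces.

State after each event:
  event#1 t=0ms outcome=S: state=CLOSED
  event#2 t=1ms outcome=F: state=CLOSED
  event#3 t=3ms outcome=F: state=CLOSED
  event#4 t=4ms outcome=F: state=OPEN
  event#5 t=7ms outcome=S: state=OPEN
  event#6 t=8ms outcome=F: state=OPEN
  event#7 t=12ms outcome=F: state=OPEN
  event#8 t=15ms outcome=F: state=OPEN
  event#9 t=18ms outcome=F: state=OPEN
  event#10 t=21ms outcome=S: state=OPEN
  event#11 t=24ms outcome=F: state=OPEN
  event#12 t=28ms outcome=F: state=OPEN
  event#13 t=30ms outcome=S: state=CLOSED
  event#14 t=34ms outcome=S: state=CLOSED
  event#15 t=38ms outcome=S: state=CLOSED

Answer: CCCOOOOOOOOOCCC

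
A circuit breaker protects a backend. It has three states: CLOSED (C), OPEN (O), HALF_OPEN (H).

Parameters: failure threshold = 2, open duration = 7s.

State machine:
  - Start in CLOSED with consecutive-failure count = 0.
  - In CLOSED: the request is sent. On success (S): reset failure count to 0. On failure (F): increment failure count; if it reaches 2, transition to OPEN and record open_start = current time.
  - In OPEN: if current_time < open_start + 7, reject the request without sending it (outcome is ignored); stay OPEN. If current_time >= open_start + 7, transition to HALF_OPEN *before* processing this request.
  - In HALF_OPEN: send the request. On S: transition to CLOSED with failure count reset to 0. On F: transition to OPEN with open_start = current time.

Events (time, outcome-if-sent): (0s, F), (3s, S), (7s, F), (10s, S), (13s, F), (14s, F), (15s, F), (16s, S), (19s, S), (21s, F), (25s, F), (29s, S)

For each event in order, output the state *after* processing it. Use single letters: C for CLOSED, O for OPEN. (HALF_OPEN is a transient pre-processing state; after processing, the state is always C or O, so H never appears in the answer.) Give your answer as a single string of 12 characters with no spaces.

Answer: CCCCCOOOOOOC

Derivation:
State after each event:
  event#1 t=0s outcome=F: state=CLOSED
  event#2 t=3s outcome=S: state=CLOSED
  event#3 t=7s outcome=F: state=CLOSED
  event#4 t=10s outcome=S: state=CLOSED
  event#5 t=13s outcome=F: state=CLOSED
  event#6 t=14s outcome=F: state=OPEN
  event#7 t=15s outcome=F: state=OPEN
  event#8 t=16s outcome=S: state=OPEN
  event#9 t=19s outcome=S: state=OPEN
  event#10 t=21s outcome=F: state=OPEN
  event#11 t=25s outcome=F: state=OPEN
  event#12 t=29s outcome=S: state=CLOSED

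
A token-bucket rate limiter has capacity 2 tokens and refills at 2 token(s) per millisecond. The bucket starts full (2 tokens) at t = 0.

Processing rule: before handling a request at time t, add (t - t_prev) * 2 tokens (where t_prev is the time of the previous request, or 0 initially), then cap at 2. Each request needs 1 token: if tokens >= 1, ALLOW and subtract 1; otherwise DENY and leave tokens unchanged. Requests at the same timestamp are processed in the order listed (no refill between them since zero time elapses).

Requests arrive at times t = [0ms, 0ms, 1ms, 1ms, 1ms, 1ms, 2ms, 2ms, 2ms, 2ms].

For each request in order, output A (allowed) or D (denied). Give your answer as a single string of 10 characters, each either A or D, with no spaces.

Answer: AAAADDAADD

Derivation:
Simulating step by step:
  req#1 t=0ms: ALLOW
  req#2 t=0ms: ALLOW
  req#3 t=1ms: ALLOW
  req#4 t=1ms: ALLOW
  req#5 t=1ms: DENY
  req#6 t=1ms: DENY
  req#7 t=2ms: ALLOW
  req#8 t=2ms: ALLOW
  req#9 t=2ms: DENY
  req#10 t=2ms: DENY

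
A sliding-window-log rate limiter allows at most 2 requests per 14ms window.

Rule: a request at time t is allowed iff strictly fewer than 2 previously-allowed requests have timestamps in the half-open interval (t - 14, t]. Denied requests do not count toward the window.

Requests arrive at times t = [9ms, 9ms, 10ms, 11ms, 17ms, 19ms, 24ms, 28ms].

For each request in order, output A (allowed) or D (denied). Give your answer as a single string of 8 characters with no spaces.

Answer: AADDDDAA

Derivation:
Tracking allowed requests in the window:
  req#1 t=9ms: ALLOW
  req#2 t=9ms: ALLOW
  req#3 t=10ms: DENY
  req#4 t=11ms: DENY
  req#5 t=17ms: DENY
  req#6 t=19ms: DENY
  req#7 t=24ms: ALLOW
  req#8 t=28ms: ALLOW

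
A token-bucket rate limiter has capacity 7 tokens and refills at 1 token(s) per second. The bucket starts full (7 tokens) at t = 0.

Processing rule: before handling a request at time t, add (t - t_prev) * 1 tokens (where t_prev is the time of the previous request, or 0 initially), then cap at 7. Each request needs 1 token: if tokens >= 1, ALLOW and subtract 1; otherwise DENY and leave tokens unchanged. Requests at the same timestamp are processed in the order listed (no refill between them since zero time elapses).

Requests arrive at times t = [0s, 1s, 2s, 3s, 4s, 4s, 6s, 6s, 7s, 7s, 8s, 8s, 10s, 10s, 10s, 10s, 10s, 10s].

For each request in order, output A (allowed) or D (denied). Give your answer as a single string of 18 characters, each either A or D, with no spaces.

Simulating step by step:
  req#1 t=0s: ALLOW
  req#2 t=1s: ALLOW
  req#3 t=2s: ALLOW
  req#4 t=3s: ALLOW
  req#5 t=4s: ALLOW
  req#6 t=4s: ALLOW
  req#7 t=6s: ALLOW
  req#8 t=6s: ALLOW
  req#9 t=7s: ALLOW
  req#10 t=7s: ALLOW
  req#11 t=8s: ALLOW
  req#12 t=8s: ALLOW
  req#13 t=10s: ALLOW
  req#14 t=10s: ALLOW
  req#15 t=10s: ALLOW
  req#16 t=10s: ALLOW
  req#17 t=10s: ALLOW
  req#18 t=10s: DENY

Answer: AAAAAAAAAAAAAAAAAD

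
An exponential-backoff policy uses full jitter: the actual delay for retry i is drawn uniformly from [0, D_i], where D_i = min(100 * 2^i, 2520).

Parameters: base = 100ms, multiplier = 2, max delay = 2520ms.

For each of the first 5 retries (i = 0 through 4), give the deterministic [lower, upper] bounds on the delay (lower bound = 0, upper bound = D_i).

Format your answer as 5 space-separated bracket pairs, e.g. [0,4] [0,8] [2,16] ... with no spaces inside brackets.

Answer: [0,100] [0,200] [0,400] [0,800] [0,1600]

Derivation:
Computing bounds per retry:
  i=0: D_i=min(100*2^0,2520)=100, bounds=[0,100]
  i=1: D_i=min(100*2^1,2520)=200, bounds=[0,200]
  i=2: D_i=min(100*2^2,2520)=400, bounds=[0,400]
  i=3: D_i=min(100*2^3,2520)=800, bounds=[0,800]
  i=4: D_i=min(100*2^4,2520)=1600, bounds=[0,1600]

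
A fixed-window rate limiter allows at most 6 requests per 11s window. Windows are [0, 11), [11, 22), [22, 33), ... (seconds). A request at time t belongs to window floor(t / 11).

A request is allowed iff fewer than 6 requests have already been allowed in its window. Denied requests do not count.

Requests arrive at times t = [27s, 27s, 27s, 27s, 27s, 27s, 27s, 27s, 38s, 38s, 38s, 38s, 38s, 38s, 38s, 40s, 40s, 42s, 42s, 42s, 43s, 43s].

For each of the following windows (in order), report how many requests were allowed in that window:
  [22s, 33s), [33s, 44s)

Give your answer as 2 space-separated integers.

Answer: 6 6

Derivation:
Processing requests:
  req#1 t=27s (window 2): ALLOW
  req#2 t=27s (window 2): ALLOW
  req#3 t=27s (window 2): ALLOW
  req#4 t=27s (window 2): ALLOW
  req#5 t=27s (window 2): ALLOW
  req#6 t=27s (window 2): ALLOW
  req#7 t=27s (window 2): DENY
  req#8 t=27s (window 2): DENY
  req#9 t=38s (window 3): ALLOW
  req#10 t=38s (window 3): ALLOW
  req#11 t=38s (window 3): ALLOW
  req#12 t=38s (window 3): ALLOW
  req#13 t=38s (window 3): ALLOW
  req#14 t=38s (window 3): ALLOW
  req#15 t=38s (window 3): DENY
  req#16 t=40s (window 3): DENY
  req#17 t=40s (window 3): DENY
  req#18 t=42s (window 3): DENY
  req#19 t=42s (window 3): DENY
  req#20 t=42s (window 3): DENY
  req#21 t=43s (window 3): DENY
  req#22 t=43s (window 3): DENY

Allowed counts by window: 6 6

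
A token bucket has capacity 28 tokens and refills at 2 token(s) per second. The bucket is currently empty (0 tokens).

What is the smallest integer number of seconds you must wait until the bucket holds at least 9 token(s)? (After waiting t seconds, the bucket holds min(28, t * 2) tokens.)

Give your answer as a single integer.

Need t * 2 >= 9, so t >= 9/2.
Smallest integer t = ceil(9/2) = 5.

Answer: 5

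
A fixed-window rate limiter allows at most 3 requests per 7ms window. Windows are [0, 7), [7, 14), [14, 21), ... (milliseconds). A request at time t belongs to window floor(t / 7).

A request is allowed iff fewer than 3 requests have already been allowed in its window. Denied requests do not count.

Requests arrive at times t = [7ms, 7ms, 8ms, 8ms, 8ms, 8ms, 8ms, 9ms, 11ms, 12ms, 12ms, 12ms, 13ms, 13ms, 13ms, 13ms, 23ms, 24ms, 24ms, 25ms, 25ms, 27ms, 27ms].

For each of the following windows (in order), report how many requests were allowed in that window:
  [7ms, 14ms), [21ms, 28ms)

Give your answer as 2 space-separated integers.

Processing requests:
  req#1 t=7ms (window 1): ALLOW
  req#2 t=7ms (window 1): ALLOW
  req#3 t=8ms (window 1): ALLOW
  req#4 t=8ms (window 1): DENY
  req#5 t=8ms (window 1): DENY
  req#6 t=8ms (window 1): DENY
  req#7 t=8ms (window 1): DENY
  req#8 t=9ms (window 1): DENY
  req#9 t=11ms (window 1): DENY
  req#10 t=12ms (window 1): DENY
  req#11 t=12ms (window 1): DENY
  req#12 t=12ms (window 1): DENY
  req#13 t=13ms (window 1): DENY
  req#14 t=13ms (window 1): DENY
  req#15 t=13ms (window 1): DENY
  req#16 t=13ms (window 1): DENY
  req#17 t=23ms (window 3): ALLOW
  req#18 t=24ms (window 3): ALLOW
  req#19 t=24ms (window 3): ALLOW
  req#20 t=25ms (window 3): DENY
  req#21 t=25ms (window 3): DENY
  req#22 t=27ms (window 3): DENY
  req#23 t=27ms (window 3): DENY

Allowed counts by window: 3 3

Answer: 3 3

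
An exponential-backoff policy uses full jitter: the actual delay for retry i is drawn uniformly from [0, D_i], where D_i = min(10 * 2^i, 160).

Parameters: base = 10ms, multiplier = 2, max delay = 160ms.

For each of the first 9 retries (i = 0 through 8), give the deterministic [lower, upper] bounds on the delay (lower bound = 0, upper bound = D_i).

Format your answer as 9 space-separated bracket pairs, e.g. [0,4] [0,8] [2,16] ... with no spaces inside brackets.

Answer: [0,10] [0,20] [0,40] [0,80] [0,160] [0,160] [0,160] [0,160] [0,160]

Derivation:
Computing bounds per retry:
  i=0: D_i=min(10*2^0,160)=10, bounds=[0,10]
  i=1: D_i=min(10*2^1,160)=20, bounds=[0,20]
  i=2: D_i=min(10*2^2,160)=40, bounds=[0,40]
  i=3: D_i=min(10*2^3,160)=80, bounds=[0,80]
  i=4: D_i=min(10*2^4,160)=160, bounds=[0,160]
  i=5: D_i=min(10*2^5,160)=160, bounds=[0,160]
  i=6: D_i=min(10*2^6,160)=160, bounds=[0,160]
  i=7: D_i=min(10*2^7,160)=160, bounds=[0,160]
  i=8: D_i=min(10*2^8,160)=160, bounds=[0,160]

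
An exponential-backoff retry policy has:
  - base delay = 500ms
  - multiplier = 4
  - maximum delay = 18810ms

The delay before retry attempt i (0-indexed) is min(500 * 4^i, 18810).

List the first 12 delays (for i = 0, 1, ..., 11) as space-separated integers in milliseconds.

Computing each delay:
  i=0: min(500*4^0, 18810) = 500
  i=1: min(500*4^1, 18810) = 2000
  i=2: min(500*4^2, 18810) = 8000
  i=3: min(500*4^3, 18810) = 18810
  i=4: min(500*4^4, 18810) = 18810
  i=5: min(500*4^5, 18810) = 18810
  i=6: min(500*4^6, 18810) = 18810
  i=7: min(500*4^7, 18810) = 18810
  i=8: min(500*4^8, 18810) = 18810
  i=9: min(500*4^9, 18810) = 18810
  i=10: min(500*4^10, 18810) = 18810
  i=11: min(500*4^11, 18810) = 18810

Answer: 500 2000 8000 18810 18810 18810 18810 18810 18810 18810 18810 18810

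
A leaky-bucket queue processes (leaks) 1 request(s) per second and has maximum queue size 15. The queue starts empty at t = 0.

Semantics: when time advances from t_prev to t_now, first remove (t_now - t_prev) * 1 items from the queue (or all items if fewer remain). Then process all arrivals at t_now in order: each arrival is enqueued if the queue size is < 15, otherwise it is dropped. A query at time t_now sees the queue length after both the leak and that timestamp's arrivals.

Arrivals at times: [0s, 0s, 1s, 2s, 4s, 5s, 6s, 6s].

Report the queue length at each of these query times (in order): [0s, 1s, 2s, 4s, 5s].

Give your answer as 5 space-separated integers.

Answer: 2 2 2 1 1

Derivation:
Queue lengths at query times:
  query t=0s: backlog = 2
  query t=1s: backlog = 2
  query t=2s: backlog = 2
  query t=4s: backlog = 1
  query t=5s: backlog = 1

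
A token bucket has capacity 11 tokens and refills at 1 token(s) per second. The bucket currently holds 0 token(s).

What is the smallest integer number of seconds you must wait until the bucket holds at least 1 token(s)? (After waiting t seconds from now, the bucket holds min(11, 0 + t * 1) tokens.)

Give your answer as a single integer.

Answer: 1

Derivation:
Need 0 + t * 1 >= 1, so t >= 1/1.
Smallest integer t = ceil(1/1) = 1.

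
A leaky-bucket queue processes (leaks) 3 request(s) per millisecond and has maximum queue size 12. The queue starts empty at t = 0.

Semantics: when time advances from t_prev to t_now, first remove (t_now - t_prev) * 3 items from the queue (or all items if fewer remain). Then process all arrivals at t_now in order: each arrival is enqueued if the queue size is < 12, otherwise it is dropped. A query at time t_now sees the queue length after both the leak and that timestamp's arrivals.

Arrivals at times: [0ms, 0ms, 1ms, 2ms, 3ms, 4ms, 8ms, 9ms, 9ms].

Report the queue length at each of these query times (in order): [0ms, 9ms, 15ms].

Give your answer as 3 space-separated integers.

Answer: 2 2 0

Derivation:
Queue lengths at query times:
  query t=0ms: backlog = 2
  query t=9ms: backlog = 2
  query t=15ms: backlog = 0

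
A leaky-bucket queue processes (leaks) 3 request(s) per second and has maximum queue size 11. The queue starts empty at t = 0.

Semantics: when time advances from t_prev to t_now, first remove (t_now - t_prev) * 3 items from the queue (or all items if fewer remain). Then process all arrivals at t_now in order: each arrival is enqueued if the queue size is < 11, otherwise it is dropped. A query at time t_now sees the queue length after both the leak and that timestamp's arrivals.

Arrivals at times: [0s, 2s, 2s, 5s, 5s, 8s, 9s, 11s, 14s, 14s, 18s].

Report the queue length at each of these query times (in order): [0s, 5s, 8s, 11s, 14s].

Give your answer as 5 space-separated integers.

Queue lengths at query times:
  query t=0s: backlog = 1
  query t=5s: backlog = 2
  query t=8s: backlog = 1
  query t=11s: backlog = 1
  query t=14s: backlog = 2

Answer: 1 2 1 1 2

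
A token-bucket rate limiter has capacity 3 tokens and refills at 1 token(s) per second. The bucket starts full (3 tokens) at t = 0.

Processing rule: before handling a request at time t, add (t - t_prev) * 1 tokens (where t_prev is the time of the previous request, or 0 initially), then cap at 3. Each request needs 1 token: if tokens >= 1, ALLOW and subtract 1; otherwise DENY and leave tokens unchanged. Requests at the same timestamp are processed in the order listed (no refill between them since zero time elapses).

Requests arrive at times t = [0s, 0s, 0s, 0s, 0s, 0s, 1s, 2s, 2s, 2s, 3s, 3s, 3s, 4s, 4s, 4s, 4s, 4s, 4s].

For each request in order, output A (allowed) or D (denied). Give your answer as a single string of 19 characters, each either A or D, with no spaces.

Simulating step by step:
  req#1 t=0s: ALLOW
  req#2 t=0s: ALLOW
  req#3 t=0s: ALLOW
  req#4 t=0s: DENY
  req#5 t=0s: DENY
  req#6 t=0s: DENY
  req#7 t=1s: ALLOW
  req#8 t=2s: ALLOW
  req#9 t=2s: DENY
  req#10 t=2s: DENY
  req#11 t=3s: ALLOW
  req#12 t=3s: DENY
  req#13 t=3s: DENY
  req#14 t=4s: ALLOW
  req#15 t=4s: DENY
  req#16 t=4s: DENY
  req#17 t=4s: DENY
  req#18 t=4s: DENY
  req#19 t=4s: DENY

Answer: AAADDDAADDADDADDDDD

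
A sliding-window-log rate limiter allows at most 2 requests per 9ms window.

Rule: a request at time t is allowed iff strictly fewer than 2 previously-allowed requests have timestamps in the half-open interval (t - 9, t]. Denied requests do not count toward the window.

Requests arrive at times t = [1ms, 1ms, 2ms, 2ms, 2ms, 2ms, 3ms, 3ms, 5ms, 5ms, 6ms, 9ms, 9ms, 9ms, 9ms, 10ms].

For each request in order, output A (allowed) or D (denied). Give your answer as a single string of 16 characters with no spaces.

Tracking allowed requests in the window:
  req#1 t=1ms: ALLOW
  req#2 t=1ms: ALLOW
  req#3 t=2ms: DENY
  req#4 t=2ms: DENY
  req#5 t=2ms: DENY
  req#6 t=2ms: DENY
  req#7 t=3ms: DENY
  req#8 t=3ms: DENY
  req#9 t=5ms: DENY
  req#10 t=5ms: DENY
  req#11 t=6ms: DENY
  req#12 t=9ms: DENY
  req#13 t=9ms: DENY
  req#14 t=9ms: DENY
  req#15 t=9ms: DENY
  req#16 t=10ms: ALLOW

Answer: AADDDDDDDDDDDDDA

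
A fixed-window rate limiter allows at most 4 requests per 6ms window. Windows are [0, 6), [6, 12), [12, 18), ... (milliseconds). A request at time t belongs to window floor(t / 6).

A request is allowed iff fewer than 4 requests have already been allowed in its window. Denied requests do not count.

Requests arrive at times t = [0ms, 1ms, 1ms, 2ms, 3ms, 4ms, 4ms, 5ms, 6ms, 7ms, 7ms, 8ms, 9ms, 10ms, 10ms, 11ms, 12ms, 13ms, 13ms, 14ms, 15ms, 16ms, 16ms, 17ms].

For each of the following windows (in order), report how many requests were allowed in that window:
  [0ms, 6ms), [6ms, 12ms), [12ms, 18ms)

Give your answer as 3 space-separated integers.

Processing requests:
  req#1 t=0ms (window 0): ALLOW
  req#2 t=1ms (window 0): ALLOW
  req#3 t=1ms (window 0): ALLOW
  req#4 t=2ms (window 0): ALLOW
  req#5 t=3ms (window 0): DENY
  req#6 t=4ms (window 0): DENY
  req#7 t=4ms (window 0): DENY
  req#8 t=5ms (window 0): DENY
  req#9 t=6ms (window 1): ALLOW
  req#10 t=7ms (window 1): ALLOW
  req#11 t=7ms (window 1): ALLOW
  req#12 t=8ms (window 1): ALLOW
  req#13 t=9ms (window 1): DENY
  req#14 t=10ms (window 1): DENY
  req#15 t=10ms (window 1): DENY
  req#16 t=11ms (window 1): DENY
  req#17 t=12ms (window 2): ALLOW
  req#18 t=13ms (window 2): ALLOW
  req#19 t=13ms (window 2): ALLOW
  req#20 t=14ms (window 2): ALLOW
  req#21 t=15ms (window 2): DENY
  req#22 t=16ms (window 2): DENY
  req#23 t=16ms (window 2): DENY
  req#24 t=17ms (window 2): DENY

Allowed counts by window: 4 4 4

Answer: 4 4 4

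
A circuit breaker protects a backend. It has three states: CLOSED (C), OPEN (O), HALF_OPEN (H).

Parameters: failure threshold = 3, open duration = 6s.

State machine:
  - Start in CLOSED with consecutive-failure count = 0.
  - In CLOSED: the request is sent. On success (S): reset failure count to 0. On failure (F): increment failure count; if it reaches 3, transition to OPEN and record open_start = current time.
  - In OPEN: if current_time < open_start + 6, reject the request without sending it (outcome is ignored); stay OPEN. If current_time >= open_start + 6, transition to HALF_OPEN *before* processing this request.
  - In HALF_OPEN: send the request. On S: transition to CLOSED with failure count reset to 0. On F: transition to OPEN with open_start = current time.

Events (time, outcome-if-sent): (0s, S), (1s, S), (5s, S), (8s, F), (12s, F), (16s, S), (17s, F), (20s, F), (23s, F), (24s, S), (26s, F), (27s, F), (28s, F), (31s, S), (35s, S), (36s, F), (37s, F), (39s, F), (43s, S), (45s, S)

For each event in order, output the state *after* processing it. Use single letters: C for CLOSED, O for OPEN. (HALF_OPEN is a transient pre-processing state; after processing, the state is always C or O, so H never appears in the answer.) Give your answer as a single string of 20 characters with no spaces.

State after each event:
  event#1 t=0s outcome=S: state=CLOSED
  event#2 t=1s outcome=S: state=CLOSED
  event#3 t=5s outcome=S: state=CLOSED
  event#4 t=8s outcome=F: state=CLOSED
  event#5 t=12s outcome=F: state=CLOSED
  event#6 t=16s outcome=S: state=CLOSED
  event#7 t=17s outcome=F: state=CLOSED
  event#8 t=20s outcome=F: state=CLOSED
  event#9 t=23s outcome=F: state=OPEN
  event#10 t=24s outcome=S: state=OPEN
  event#11 t=26s outcome=F: state=OPEN
  event#12 t=27s outcome=F: state=OPEN
  event#13 t=28s outcome=F: state=OPEN
  event#14 t=31s outcome=S: state=CLOSED
  event#15 t=35s outcome=S: state=CLOSED
  event#16 t=36s outcome=F: state=CLOSED
  event#17 t=37s outcome=F: state=CLOSED
  event#18 t=39s outcome=F: state=OPEN
  event#19 t=43s outcome=S: state=OPEN
  event#20 t=45s outcome=S: state=CLOSED

Answer: CCCCCCCCOOOOOCCCCOOC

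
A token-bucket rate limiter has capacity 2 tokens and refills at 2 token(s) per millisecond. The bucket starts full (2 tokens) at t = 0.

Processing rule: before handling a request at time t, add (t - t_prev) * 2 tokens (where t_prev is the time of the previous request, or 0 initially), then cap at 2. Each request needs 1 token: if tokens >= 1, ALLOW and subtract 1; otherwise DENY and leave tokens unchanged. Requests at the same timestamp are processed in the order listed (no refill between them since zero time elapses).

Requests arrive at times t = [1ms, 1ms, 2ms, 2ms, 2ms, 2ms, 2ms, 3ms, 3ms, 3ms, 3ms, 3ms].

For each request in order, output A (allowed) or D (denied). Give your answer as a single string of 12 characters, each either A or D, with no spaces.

Simulating step by step:
  req#1 t=1ms: ALLOW
  req#2 t=1ms: ALLOW
  req#3 t=2ms: ALLOW
  req#4 t=2ms: ALLOW
  req#5 t=2ms: DENY
  req#6 t=2ms: DENY
  req#7 t=2ms: DENY
  req#8 t=3ms: ALLOW
  req#9 t=3ms: ALLOW
  req#10 t=3ms: DENY
  req#11 t=3ms: DENY
  req#12 t=3ms: DENY

Answer: AAAADDDAADDD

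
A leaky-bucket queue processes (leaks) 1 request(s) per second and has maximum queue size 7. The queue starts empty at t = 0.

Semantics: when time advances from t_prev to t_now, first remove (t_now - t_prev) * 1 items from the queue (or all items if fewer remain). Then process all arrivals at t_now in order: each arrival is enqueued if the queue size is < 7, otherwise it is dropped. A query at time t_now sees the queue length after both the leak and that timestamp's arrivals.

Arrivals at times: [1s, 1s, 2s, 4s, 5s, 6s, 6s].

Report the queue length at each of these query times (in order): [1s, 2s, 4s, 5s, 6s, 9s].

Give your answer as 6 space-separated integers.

Queue lengths at query times:
  query t=1s: backlog = 2
  query t=2s: backlog = 2
  query t=4s: backlog = 1
  query t=5s: backlog = 1
  query t=6s: backlog = 2
  query t=9s: backlog = 0

Answer: 2 2 1 1 2 0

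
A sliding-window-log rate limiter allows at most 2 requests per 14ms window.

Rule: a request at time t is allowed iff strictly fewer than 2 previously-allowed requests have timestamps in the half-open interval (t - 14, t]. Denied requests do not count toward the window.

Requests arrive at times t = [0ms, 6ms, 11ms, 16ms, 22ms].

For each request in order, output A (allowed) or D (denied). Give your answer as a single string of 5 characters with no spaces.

Answer: AADAA

Derivation:
Tracking allowed requests in the window:
  req#1 t=0ms: ALLOW
  req#2 t=6ms: ALLOW
  req#3 t=11ms: DENY
  req#4 t=16ms: ALLOW
  req#5 t=22ms: ALLOW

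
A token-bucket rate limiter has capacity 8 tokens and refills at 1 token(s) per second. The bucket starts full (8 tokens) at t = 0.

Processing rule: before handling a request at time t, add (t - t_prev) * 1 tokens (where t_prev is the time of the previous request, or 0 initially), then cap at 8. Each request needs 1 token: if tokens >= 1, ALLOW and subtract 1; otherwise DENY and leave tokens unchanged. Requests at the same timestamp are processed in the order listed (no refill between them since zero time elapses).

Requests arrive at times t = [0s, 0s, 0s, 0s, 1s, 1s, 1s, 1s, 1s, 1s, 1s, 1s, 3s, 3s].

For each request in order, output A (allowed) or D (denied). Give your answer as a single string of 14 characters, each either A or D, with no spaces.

Answer: AAAAAAAAADDDAA

Derivation:
Simulating step by step:
  req#1 t=0s: ALLOW
  req#2 t=0s: ALLOW
  req#3 t=0s: ALLOW
  req#4 t=0s: ALLOW
  req#5 t=1s: ALLOW
  req#6 t=1s: ALLOW
  req#7 t=1s: ALLOW
  req#8 t=1s: ALLOW
  req#9 t=1s: ALLOW
  req#10 t=1s: DENY
  req#11 t=1s: DENY
  req#12 t=1s: DENY
  req#13 t=3s: ALLOW
  req#14 t=3s: ALLOW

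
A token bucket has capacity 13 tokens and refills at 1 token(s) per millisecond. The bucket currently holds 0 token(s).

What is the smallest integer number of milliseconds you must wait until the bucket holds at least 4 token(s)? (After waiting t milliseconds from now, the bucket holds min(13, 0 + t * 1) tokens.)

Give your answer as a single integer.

Need 0 + t * 1 >= 4, so t >= 4/1.
Smallest integer t = ceil(4/1) = 4.

Answer: 4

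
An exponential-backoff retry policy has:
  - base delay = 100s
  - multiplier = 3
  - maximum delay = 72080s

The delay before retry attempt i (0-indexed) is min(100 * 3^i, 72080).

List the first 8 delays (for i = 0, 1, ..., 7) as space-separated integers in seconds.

Computing each delay:
  i=0: min(100*3^0, 72080) = 100
  i=1: min(100*3^1, 72080) = 300
  i=2: min(100*3^2, 72080) = 900
  i=3: min(100*3^3, 72080) = 2700
  i=4: min(100*3^4, 72080) = 8100
  i=5: min(100*3^5, 72080) = 24300
  i=6: min(100*3^6, 72080) = 72080
  i=7: min(100*3^7, 72080) = 72080

Answer: 100 300 900 2700 8100 24300 72080 72080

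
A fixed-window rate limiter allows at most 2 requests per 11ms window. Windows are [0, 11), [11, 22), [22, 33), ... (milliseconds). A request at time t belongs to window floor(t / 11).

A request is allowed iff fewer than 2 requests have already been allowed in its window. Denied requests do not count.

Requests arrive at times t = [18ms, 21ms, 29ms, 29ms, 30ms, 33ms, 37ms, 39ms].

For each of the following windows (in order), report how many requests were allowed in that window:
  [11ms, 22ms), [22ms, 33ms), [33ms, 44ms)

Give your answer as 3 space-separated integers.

Answer: 2 2 2

Derivation:
Processing requests:
  req#1 t=18ms (window 1): ALLOW
  req#2 t=21ms (window 1): ALLOW
  req#3 t=29ms (window 2): ALLOW
  req#4 t=29ms (window 2): ALLOW
  req#5 t=30ms (window 2): DENY
  req#6 t=33ms (window 3): ALLOW
  req#7 t=37ms (window 3): ALLOW
  req#8 t=39ms (window 3): DENY

Allowed counts by window: 2 2 2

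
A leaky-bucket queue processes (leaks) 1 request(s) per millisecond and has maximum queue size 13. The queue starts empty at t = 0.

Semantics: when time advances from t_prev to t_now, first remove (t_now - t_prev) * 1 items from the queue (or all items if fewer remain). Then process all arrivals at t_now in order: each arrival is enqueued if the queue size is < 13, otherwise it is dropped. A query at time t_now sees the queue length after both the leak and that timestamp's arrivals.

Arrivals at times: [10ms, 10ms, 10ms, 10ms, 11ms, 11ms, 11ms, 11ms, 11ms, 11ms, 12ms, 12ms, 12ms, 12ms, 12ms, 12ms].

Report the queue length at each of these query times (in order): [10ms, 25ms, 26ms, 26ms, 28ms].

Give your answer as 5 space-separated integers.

Answer: 4 0 0 0 0

Derivation:
Queue lengths at query times:
  query t=10ms: backlog = 4
  query t=25ms: backlog = 0
  query t=26ms: backlog = 0
  query t=26ms: backlog = 0
  query t=28ms: backlog = 0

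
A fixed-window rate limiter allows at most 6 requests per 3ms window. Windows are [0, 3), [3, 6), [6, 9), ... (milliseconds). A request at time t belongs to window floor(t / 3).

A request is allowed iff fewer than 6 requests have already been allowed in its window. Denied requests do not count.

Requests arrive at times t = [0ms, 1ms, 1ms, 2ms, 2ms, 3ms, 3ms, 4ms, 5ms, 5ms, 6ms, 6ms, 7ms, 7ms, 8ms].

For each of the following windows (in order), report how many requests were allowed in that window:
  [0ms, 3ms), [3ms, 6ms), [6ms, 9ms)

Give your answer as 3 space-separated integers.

Processing requests:
  req#1 t=0ms (window 0): ALLOW
  req#2 t=1ms (window 0): ALLOW
  req#3 t=1ms (window 0): ALLOW
  req#4 t=2ms (window 0): ALLOW
  req#5 t=2ms (window 0): ALLOW
  req#6 t=3ms (window 1): ALLOW
  req#7 t=3ms (window 1): ALLOW
  req#8 t=4ms (window 1): ALLOW
  req#9 t=5ms (window 1): ALLOW
  req#10 t=5ms (window 1): ALLOW
  req#11 t=6ms (window 2): ALLOW
  req#12 t=6ms (window 2): ALLOW
  req#13 t=7ms (window 2): ALLOW
  req#14 t=7ms (window 2): ALLOW
  req#15 t=8ms (window 2): ALLOW

Allowed counts by window: 5 5 5

Answer: 5 5 5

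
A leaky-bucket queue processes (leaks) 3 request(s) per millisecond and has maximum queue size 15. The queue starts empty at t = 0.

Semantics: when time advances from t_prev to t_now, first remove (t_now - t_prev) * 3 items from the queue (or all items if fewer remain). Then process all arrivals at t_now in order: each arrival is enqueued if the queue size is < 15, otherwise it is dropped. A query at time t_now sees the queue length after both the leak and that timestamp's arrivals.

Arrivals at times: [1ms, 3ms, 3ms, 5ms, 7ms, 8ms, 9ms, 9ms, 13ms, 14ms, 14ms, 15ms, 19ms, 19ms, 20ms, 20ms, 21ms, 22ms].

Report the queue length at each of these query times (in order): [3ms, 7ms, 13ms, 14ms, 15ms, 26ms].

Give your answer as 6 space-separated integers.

Answer: 2 1 1 2 1 0

Derivation:
Queue lengths at query times:
  query t=3ms: backlog = 2
  query t=7ms: backlog = 1
  query t=13ms: backlog = 1
  query t=14ms: backlog = 2
  query t=15ms: backlog = 1
  query t=26ms: backlog = 0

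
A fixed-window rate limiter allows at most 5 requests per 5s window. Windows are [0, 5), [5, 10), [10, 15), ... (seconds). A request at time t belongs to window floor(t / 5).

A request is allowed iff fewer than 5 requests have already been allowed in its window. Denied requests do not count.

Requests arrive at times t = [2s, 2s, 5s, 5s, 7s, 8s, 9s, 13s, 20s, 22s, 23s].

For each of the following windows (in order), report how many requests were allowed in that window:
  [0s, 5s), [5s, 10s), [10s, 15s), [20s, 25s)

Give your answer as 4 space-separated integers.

Processing requests:
  req#1 t=2s (window 0): ALLOW
  req#2 t=2s (window 0): ALLOW
  req#3 t=5s (window 1): ALLOW
  req#4 t=5s (window 1): ALLOW
  req#5 t=7s (window 1): ALLOW
  req#6 t=8s (window 1): ALLOW
  req#7 t=9s (window 1): ALLOW
  req#8 t=13s (window 2): ALLOW
  req#9 t=20s (window 4): ALLOW
  req#10 t=22s (window 4): ALLOW
  req#11 t=23s (window 4): ALLOW

Allowed counts by window: 2 5 1 3

Answer: 2 5 1 3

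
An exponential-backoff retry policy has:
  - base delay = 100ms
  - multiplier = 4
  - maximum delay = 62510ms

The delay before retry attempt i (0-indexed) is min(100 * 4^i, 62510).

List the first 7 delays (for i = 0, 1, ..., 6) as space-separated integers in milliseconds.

Answer: 100 400 1600 6400 25600 62510 62510

Derivation:
Computing each delay:
  i=0: min(100*4^0, 62510) = 100
  i=1: min(100*4^1, 62510) = 400
  i=2: min(100*4^2, 62510) = 1600
  i=3: min(100*4^3, 62510) = 6400
  i=4: min(100*4^4, 62510) = 25600
  i=5: min(100*4^5, 62510) = 62510
  i=6: min(100*4^6, 62510) = 62510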